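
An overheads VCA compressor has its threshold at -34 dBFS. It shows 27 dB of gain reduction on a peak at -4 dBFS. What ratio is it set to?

Input overshoot = -4 − (-34) = 30 dB.
Output overshoot = 30 − 27 = 3 dB.
Ratio = input overshoot / output overshoot = 30 / 3 = 10.

10:1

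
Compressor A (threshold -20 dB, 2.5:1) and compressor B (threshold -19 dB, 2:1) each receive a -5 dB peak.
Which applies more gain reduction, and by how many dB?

A: overshoot 15 dB → output overshoot 6 dB → GR 9 dB.
B: overshoot 14 dB → output overshoot 7 dB → GR 7 dB.
A reduces 2 dB more.

A, by 2 dB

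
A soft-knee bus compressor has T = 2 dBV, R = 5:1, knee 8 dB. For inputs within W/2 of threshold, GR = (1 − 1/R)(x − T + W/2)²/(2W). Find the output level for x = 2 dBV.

1.2 dBV

x − T + W/2 = 2 − 2 + 4 = 4.
GR = (1 − 1/5) × 4² / 16 = 0.8 × 16 / 16 = 0.8 dB.
Output = 2 − 0.8 = 1.2 dBV.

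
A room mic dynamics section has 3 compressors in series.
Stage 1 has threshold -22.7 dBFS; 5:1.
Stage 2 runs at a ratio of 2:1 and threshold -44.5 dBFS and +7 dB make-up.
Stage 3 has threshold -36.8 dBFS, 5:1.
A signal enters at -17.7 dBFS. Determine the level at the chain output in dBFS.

Stage 1: -17.7 dBFS is 5 dB over -22.7 dBFS; at 5:1 that becomes 1 dB over, giving -21.7 dBFS.
Stage 2: 22.8 dB above -44.5 dBFS, reduced 2:1 to 11.4 dB above → -33.1 dBFS; +7 dB make-up → -26.1 dBFS.
Stage 3: -26.1 dBFS is 10.7 dB over -36.8 dBFS; at 5:1 that becomes 2.14 dB over, giving -34.66 dBFS.

-34.66 dBFS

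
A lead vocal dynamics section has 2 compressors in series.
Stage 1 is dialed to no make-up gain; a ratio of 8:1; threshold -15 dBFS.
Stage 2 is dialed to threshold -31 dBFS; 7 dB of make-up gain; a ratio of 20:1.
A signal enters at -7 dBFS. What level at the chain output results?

-23.15 dBFS

Stage 1: overshoot 8 dB → 8/8 = 1 dB → -14 dBFS.
Stage 2: overshoot 17 dB → 17/20 = 0.85 dB → -30.15 dBFS; +7 dB make-up → -23.15 dBFS.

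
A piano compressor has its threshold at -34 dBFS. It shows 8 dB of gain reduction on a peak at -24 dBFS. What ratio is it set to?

Input overshoot = -24 − (-34) = 10 dB.
Output overshoot = 10 − 8 = 2 dB.
Ratio = input overshoot / output overshoot = 10 / 2 = 5.

5:1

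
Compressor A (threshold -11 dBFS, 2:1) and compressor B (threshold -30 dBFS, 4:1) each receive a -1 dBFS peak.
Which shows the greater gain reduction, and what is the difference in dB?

B, by 16.75 dB

A: GR = 10 − 10/2 = 5 dB.
B: GR = 29 − 29/4 = 21.75 dB.
B reduces 16.75 dB more.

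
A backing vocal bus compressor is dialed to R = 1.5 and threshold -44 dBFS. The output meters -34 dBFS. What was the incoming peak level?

Post-compression overshoot = -34 − (-44) = 10 dB.
Before 1.5:1 compression the overshoot was 10 × 1.5 = 15 dB, so input = -44 + 15 = -29 dBFS.

-29 dBFS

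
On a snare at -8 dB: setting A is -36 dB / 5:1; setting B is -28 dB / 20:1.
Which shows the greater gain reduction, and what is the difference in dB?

A: overshoot 28 dB → output overshoot 5.6 dB → GR 22.4 dB.
B: overshoot 20 dB → output overshoot 1 dB → GR 19 dB.
A applies 3.4 dB more gain reduction.

A, by 3.4 dB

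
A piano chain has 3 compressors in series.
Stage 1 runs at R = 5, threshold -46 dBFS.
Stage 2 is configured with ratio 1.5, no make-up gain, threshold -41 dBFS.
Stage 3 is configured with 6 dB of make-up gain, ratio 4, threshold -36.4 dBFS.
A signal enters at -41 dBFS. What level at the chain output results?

-39 dBFS

Stage 1: -41 dBFS is 5 dB over -46 dBFS; at 5:1 that becomes 1 dB over, giving -45 dBFS.
Stage 2: -45 dBFS ≤ -41 dBFS, so stage 2 doesn't engage; output -45 dBFS.
Stage 3: -45 dBFS ≤ -36.4 dBFS, so stage 3 doesn't engage; make-up brings it to -39 dBFS.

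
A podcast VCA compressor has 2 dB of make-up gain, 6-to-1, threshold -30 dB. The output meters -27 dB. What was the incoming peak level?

-24 dB

Before make-up, the level was -27 − 2 = -29 dB.
That's 1 dB above the -30 dB threshold.
Before 6:1 compression the overshoot was 1 × 6 = 6 dB, so input = -30 + 6 = -24 dB.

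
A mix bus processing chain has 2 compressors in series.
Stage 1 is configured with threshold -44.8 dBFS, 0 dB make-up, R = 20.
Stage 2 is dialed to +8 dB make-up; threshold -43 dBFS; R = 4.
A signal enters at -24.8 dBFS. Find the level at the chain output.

Stage 1: 20 dB above -44.8 dBFS, reduced 20:1 to 1 dB above → -43.8 dBFS.
Stage 2: below threshold (-43.8 ≤ -43); passes unchanged; make-up brings it to -35.8 dBFS.

-35.8 dBFS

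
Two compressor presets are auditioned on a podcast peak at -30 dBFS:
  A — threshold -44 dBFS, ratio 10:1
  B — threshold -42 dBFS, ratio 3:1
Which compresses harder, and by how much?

A, by 4.6 dB

A: 14 dB over, compressed to 1.4 dB over, so 12.6 dB of GR.
B: 12 dB over, compressed to 4 dB over, so 8 dB of GR.
A reduces 4.6 dB more.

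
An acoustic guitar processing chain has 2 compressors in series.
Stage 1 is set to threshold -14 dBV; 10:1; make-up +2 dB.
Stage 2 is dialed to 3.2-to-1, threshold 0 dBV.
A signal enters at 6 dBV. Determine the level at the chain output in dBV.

-10 dBV

Stage 1: overshoot 20 dB → 20/10 = 2 dB → -12 dBV; +2 dB make-up → -10 dBV.
Stage 2: below threshold (-10 ≤ 0); passes unchanged; output -10 dBV.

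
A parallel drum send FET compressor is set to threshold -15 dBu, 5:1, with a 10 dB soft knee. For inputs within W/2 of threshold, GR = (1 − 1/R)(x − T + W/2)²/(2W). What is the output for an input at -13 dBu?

-14.96 dBu

x − T + W/2 = -13 − (-15) + 5 = 7.
GR = (1 − 1/5) × 7² / 20 = 0.8 × 49 / 20 = 1.96 dB.
Output = -13 − 1.96 = -14.96 dBu.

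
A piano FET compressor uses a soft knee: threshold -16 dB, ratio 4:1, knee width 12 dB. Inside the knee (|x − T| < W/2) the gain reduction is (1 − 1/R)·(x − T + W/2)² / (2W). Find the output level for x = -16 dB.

x − T + W/2 = -16 − (-16) + 6 = 6.
GR = (1 − 1/4) × 6² / 24 = 0.75 × 36 / 24 = 1.125 dB.
Output = -16 − 1.125 = -17.125 dB.

-17.125 dB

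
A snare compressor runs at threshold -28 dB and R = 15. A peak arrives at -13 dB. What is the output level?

-27 dB

Overshoot: -13 − (-28) = 15 dB.
At 15:1 the overshoot is divided by 15, leaving 1 dB above threshold.
Output = -28 + 1 = -27 dB.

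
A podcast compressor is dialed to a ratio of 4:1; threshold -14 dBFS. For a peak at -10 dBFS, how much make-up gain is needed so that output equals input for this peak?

Overshoot 4 dB → 4/4 = 1 dB after compression, so the compressed level is -14 + 1 = -13 dBFS.
Make-up = target − compressed = -10 − (-13) = 3 dB.

3 dB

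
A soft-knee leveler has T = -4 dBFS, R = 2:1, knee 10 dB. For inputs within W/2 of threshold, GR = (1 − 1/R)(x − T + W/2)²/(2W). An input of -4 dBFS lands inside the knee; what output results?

x − T + W/2 = -4 − (-4) + 5 = 5.
GR = (1 − 1/2) × 5² / 20 = 0.5 × 25 / 20 = 0.625 dB.
Output = -4 − 0.625 = -4.625 dBFS.

-4.625 dBFS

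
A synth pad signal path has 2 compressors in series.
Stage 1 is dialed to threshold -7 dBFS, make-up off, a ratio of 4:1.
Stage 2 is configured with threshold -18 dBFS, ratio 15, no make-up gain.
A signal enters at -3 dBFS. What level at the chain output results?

Stage 1: 4 dB above -7 dBFS, reduced 4:1 to 1 dB above → -6 dBFS.
Stage 2: -6 dBFS is 12 dB over -18 dBFS; at 15:1 that becomes 0.8 dB over, giving -17.2 dBFS.

-17.2 dBFS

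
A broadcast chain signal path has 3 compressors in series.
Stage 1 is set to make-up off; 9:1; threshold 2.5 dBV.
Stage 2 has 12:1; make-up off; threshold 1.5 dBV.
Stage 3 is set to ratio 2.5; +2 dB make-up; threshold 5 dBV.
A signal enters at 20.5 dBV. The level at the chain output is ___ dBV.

Stage 1: 20.5 dBV is 18 dB over 2.5 dBV; at 9:1 that becomes 2 dB over, giving 4.5 dBV.
Stage 2: 4.5 dBV is 3 dB over 1.5 dBV; at 12:1 that becomes 0.25 dB over, giving 1.75 dBV.
Stage 3: below threshold (1.75 ≤ 5); passes unchanged; make-up brings it to 3.75 dBV.

3.75 dBV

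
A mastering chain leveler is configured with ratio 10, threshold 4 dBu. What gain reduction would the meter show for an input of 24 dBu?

The signal is 20 dB above threshold.
After 10:1 compression the overshoot becomes 20/10 = 2 dB.
Gain reduction = 20 − 2 = 18 dB.

18 dB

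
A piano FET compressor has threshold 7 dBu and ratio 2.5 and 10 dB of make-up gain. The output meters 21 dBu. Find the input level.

Stripping the +10 dB make-up gives 11 dBu at the gain stage.
That's 4 dB above the 7 dBu threshold.
Before 2.5:1 compression the overshoot was 4 × 2.5 = 10 dB, so input = 7 + 10 = 17 dBu.

17 dBu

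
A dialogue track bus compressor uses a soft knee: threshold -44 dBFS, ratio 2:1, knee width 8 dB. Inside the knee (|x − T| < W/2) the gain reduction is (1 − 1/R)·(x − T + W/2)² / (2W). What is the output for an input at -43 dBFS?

x − T + W/2 = -43 − (-44) + 4 = 5.
GR = (1 − 1/2) × 5² / 16 = 0.5 × 25 / 16 = 0.78125 dB.
Output = -43 − 0.78125 = -43.78125 dBFS.

-43.78125 dBFS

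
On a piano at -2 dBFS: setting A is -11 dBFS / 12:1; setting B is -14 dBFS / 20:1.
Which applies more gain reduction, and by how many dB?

B, by 3.15 dB

A: GR = 9 − 9/12 = 8.25 dB.
B: GR = 12 − 12/20 = 11.4 dB.
B reduces 3.15 dB more.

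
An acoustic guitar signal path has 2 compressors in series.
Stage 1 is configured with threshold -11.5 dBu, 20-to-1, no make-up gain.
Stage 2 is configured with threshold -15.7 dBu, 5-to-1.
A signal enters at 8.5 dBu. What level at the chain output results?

-14.66 dBu

Stage 1: 20 dB above -11.5 dBu, reduced 20:1 to 1 dB above → -10.5 dBu.
Stage 2: -10.5 dBu is 5.2 dB over -15.7 dBu; at 5:1 that becomes 1.04 dB over, giving -14.66 dBu.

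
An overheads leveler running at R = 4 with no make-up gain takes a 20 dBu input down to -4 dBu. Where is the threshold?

-12 dBu

Let T be the threshold. Output overshoot = (input overshoot)/R, so -4 − T = (20 − T)/4.
4·(-4 − T) = 20 − T → 3·T = -16 − 20 = -36.
T = -36/3 = -12 dBu.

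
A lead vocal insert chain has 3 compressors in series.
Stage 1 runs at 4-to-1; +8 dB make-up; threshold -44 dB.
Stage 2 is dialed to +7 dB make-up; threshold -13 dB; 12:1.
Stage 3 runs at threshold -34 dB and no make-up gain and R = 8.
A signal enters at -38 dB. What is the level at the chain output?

Stage 1: -38 dB is 6 dB over -44 dB; at 4:1 that becomes 1.5 dB over, giving -42.5 dB; +8 dB make-up → -34.5 dB.
Stage 2: -34.5 dB ≤ -13 dB, so stage 2 doesn't engage; make-up brings it to -27.5 dB.
Stage 3: overshoot 6.5 dB → 6.5/8 = 0.8125 dB → -33.1875 dB.

-33.1875 dB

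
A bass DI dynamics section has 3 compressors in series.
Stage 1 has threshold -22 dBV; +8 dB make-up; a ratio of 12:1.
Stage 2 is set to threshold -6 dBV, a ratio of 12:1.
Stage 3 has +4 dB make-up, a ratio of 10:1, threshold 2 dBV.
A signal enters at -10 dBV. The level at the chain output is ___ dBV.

-9 dBV

Stage 1: -10 dBV is 12 dB over -22 dBV; at 12:1 that becomes 1 dB over, giving -21 dBV; +8 dB make-up → -13 dBV.
Stage 2: below threshold (-13 ≤ -6); passes unchanged; output -13 dBV.
Stage 3: -13 dBV is at or below the 2 dBV threshold — no compression; make-up brings it to -9 dBV.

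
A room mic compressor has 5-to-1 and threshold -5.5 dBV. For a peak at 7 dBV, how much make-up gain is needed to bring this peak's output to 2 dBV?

The peak compresses to -5.5 + 12.5/5 = -3 dBV.
To reach 2 dBV requires 2 − (-3) = 5 dB of make-up.

5 dB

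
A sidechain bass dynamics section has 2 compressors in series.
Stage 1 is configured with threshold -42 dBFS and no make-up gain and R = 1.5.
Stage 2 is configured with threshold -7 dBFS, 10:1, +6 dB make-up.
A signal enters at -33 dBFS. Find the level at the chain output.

-30 dBFS

Stage 1: -33 dBFS is 9 dB over -42 dBFS; at 1.5:1 that becomes 6 dB over, giving -36 dBFS.
Stage 2: -36 dBFS is at or below the -7 dBFS threshold — no compression; make-up brings it to -30 dBFS.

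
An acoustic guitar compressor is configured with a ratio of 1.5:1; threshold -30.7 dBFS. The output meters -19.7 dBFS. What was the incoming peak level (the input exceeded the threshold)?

The compressed level sits -19.7 − (-30.7) = 11 dB over threshold.
Input overshoot = R × output overshoot = 16.5 dB → input = -30.7 + 16.5 = -14.2 dBFS.

-14.2 dBFS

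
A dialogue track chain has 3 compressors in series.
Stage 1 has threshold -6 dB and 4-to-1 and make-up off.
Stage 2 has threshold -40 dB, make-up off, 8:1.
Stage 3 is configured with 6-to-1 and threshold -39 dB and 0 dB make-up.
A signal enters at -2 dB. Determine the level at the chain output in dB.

-38.4375 dB

Stage 1: -2 dB is 4 dB over -6 dB; at 4:1 that becomes 1 dB over, giving -5 dB.
Stage 2: overshoot 35 dB → 35/8 = 4.375 dB → -35.625 dB.
Stage 3: 3.375 dB above -39 dB, reduced 6:1 to 0.5625 dB above → -38.4375 dB.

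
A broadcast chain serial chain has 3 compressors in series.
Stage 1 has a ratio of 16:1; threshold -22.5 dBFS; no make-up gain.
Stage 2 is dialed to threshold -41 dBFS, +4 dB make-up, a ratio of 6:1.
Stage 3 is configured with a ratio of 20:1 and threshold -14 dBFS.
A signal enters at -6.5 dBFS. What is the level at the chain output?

Stage 1: overshoot 16 dB → 16/16 = 1 dB → -21.5 dBFS.
Stage 2: -21.5 dBFS is 19.5 dB over -41 dBFS; at 6:1 that becomes 3.25 dB over, giving -37.75 dBFS; +4 dB make-up → -33.75 dBFS.
Stage 3: below threshold (-33.75 ≤ -14); passes unchanged; output -33.75 dBFS.

-33.75 dBFS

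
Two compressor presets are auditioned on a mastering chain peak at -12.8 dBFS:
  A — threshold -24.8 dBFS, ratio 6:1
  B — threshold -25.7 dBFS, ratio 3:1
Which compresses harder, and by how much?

A: 12 dB over, compressed to 2 dB over, so 10 dB of GR.
B: 12.9 dB over, compressed to 4.3 dB over, so 8.6 dB of GR.
A applies 1.4 dB more gain reduction.

A, by 1.4 dB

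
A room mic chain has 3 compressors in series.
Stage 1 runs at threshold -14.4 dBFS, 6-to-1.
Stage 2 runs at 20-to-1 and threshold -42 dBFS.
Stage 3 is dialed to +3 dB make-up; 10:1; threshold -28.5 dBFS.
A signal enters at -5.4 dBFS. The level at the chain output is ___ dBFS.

Stage 1: 9 dB above -14.4 dBFS, reduced 6:1 to 1.5 dB above → -12.9 dBFS.
Stage 2: 29.1 dB above -42 dBFS, reduced 20:1 to 1.455 dB above → -40.545 dBFS.
Stage 3: -40.545 dBFS ≤ -28.5 dBFS, so stage 3 doesn't engage; make-up brings it to -37.545 dBFS.

-37.545 dBFS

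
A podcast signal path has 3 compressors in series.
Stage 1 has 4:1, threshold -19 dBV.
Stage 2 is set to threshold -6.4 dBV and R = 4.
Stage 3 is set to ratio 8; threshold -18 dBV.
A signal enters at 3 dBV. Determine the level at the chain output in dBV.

Stage 1: 3 dBV is 22 dB over -19 dBV; at 4:1 that becomes 5.5 dB over, giving -13.5 dBV.
Stage 2: below threshold (-13.5 ≤ -6.4); passes unchanged; output -13.5 dBV.
Stage 3: overshoot 4.5 dB → 4.5/8 = 0.5625 dB → -17.4375 dBV.

-17.4375 dBV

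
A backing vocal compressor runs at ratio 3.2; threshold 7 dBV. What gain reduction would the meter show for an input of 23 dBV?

11 dB

23 dBV exceeds the threshold by 16 dB.
After 3.2:1 compression the overshoot becomes 16/3.2 = 5 dB.
Gain reduction = 16 − 5 = 11 dB.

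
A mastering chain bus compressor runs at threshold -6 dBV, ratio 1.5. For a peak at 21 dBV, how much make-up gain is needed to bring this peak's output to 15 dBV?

The peak compresses to -6 + 27/1.5 = 12 dBV.
To reach 15 dBV requires 15 − 12 = 3 dB of make-up.

3 dB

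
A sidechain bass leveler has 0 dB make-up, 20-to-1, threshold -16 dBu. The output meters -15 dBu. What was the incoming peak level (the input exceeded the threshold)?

4 dBu

The compressed level sits -15 − (-16) = 1 dB over threshold.
Input overshoot = R × output overshoot = 20 dB → input = -16 + 20 = 4 dBu.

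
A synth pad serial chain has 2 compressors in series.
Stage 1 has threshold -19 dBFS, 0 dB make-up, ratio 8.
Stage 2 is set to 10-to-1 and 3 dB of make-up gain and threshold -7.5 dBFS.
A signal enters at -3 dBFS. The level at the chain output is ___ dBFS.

-14 dBFS

Stage 1: 16 dB above -19 dBFS, reduced 8:1 to 2 dB above → -17 dBFS.
Stage 2: -17 dBFS is at or below the -7.5 dBFS threshold — no compression; make-up brings it to -14 dBFS.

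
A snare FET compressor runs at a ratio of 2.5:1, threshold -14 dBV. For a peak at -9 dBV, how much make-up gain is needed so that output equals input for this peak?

3 dB

Without make-up, output = threshold + overshoot/2.5 = -14 + 2 = -12 dBV.
Gap to target: 3 dB.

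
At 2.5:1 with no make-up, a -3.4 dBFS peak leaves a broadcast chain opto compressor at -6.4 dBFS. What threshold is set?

Gain reduction = -3.4 − (-6.4) = 3 dB; output overshoot = GR / (R − 1) = 3 / 1.5 = 2 dB.
Threshold = output − output overshoot = -6.4 − 2 = -8.4 dBFS.

-8.4 dBFS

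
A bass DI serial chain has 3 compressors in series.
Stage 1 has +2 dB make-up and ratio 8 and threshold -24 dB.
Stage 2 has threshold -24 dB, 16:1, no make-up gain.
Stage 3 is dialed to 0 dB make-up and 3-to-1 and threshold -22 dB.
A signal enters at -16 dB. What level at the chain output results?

-23.8125 dB

Stage 1: -16 dB is 8 dB over -24 dB; at 8:1 that becomes 1 dB over, giving -23 dB; +2 dB make-up → -21 dB.
Stage 2: -21 dB is 3 dB over -24 dB; at 16:1 that becomes 0.1875 dB over, giving -23.8125 dB.
Stage 3: -23.8125 dB ≤ -22 dB, so stage 3 doesn't engage; output -23.8125 dB.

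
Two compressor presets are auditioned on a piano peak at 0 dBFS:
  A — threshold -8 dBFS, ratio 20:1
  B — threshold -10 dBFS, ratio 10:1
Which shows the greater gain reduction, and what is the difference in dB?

A: GR = 8 − 8/20 = 7.6 dB.
B: GR = 10 − 10/10 = 9 dB.
B applies 1.4 dB more gain reduction.

B, by 1.4 dB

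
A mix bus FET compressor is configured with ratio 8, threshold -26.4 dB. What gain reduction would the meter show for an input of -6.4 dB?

Overshoot = -6.4 − (-26.4) = 20 dB.
A 8:1 ratio leaves 2.5 dB of that excess.
GR = overshoot in − overshoot out = 20 − 2.5 = 17.5 dB.

17.5 dB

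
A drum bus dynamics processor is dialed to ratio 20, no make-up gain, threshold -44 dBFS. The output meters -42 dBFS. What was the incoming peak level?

That's 2 dB above the -44 dBFS threshold.
Before 20:1 compression the overshoot was 2 × 20 = 40 dB, so input = -44 + 40 = -4 dBFS.

-4 dBFS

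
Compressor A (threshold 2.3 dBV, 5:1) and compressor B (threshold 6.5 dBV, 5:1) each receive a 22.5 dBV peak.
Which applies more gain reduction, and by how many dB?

A: 20.2 dB over, compressed to 4.04 dB over, so 16.16 dB of GR.
B: 16 dB over, compressed to 3.2 dB over, so 12.8 dB of GR.
Difference: 3.36 dB in favour of A.

A, by 3.36 dB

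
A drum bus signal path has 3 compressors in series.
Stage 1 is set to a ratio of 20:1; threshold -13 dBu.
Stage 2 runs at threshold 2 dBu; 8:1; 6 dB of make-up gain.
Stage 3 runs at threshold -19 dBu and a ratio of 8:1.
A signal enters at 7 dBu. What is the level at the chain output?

Stage 1: 7 dBu is 20 dB over -13 dBu; at 20:1 that becomes 1 dB over, giving -12 dBu.
Stage 2: below threshold (-12 ≤ 2); passes unchanged; make-up brings it to -6 dBu.
Stage 3: overshoot 13 dB → 13/8 = 1.625 dB → -17.375 dBu.

-17.375 dBu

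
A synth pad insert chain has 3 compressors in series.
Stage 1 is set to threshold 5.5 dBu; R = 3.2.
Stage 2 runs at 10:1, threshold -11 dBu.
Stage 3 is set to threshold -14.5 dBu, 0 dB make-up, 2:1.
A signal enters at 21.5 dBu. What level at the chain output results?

Stage 1: 21.5 dBu is 16 dB over 5.5 dBu; at 3.2:1 that becomes 5 dB over, giving 10.5 dBu.
Stage 2: 21.5 dB above -11 dBu, reduced 10:1 to 2.15 dB above → -8.85 dBu.
Stage 3: -8.85 dBu is 5.65 dB over -14.5 dBu; at 2:1 that becomes 2.825 dB over, giving -11.675 dBu.

-11.675 dBu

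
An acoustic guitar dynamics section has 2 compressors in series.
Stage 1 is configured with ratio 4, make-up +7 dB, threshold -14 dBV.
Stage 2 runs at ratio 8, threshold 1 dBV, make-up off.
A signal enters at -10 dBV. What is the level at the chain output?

Stage 1: -10 dBV is 4 dB over -14 dBV; at 4:1 that becomes 1 dB over, giving -13 dBV; +7 dB make-up → -6 dBV.
Stage 2: -6 dBV ≤ 1 dBV, so stage 2 doesn't engage; output -6 dBV.

-6 dBV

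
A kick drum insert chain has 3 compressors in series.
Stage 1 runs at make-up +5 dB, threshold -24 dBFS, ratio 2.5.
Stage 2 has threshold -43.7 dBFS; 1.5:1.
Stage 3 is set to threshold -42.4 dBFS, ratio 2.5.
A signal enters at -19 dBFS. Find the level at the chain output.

-35.8 dBFS

Stage 1: -19 dBFS is 5 dB over -24 dBFS; at 2.5:1 that becomes 2 dB over, giving -22 dBFS; +5 dB make-up → -17 dBFS.
Stage 2: 26.7 dB above -43.7 dBFS, reduced 1.5:1 to 17.8 dB above → -25.9 dBFS.
Stage 3: 16.5 dB above -42.4 dBFS, reduced 2.5:1 to 6.6 dB above → -35.8 dBFS.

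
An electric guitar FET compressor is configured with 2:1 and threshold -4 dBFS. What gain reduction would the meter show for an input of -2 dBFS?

Overshoot = -2 − (-4) = 2 dB.
At 2:1, output sits 2/2 = 1 dB above threshold.
So the signal is attenuated by 2 − 1 = 1 dB.

1 dB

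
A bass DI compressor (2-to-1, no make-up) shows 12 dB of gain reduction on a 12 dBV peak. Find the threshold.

Input is 24 dB above T (since output overshoot × R = input overshoot: (0 − T)·2 = 12 − T gives T = -12 dBV).
Check: -12 + (12 − (-12))/2 = -12 + 12 = 0 dBV. ✓

-12 dBV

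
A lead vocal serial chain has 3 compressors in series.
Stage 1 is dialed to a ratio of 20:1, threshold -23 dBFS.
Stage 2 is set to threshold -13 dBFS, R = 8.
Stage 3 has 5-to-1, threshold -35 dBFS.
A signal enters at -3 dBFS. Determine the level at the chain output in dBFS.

Stage 1: 20 dB above -23 dBFS, reduced 20:1 to 1 dB above → -22 dBFS.
Stage 2: -22 dBFS ≤ -13 dBFS, so stage 2 doesn't engage; output -22 dBFS.
Stage 3: -22 dBFS is 13 dB over -35 dBFS; at 5:1 that becomes 2.6 dB over, giving -32.4 dBFS.

-32.4 dBFS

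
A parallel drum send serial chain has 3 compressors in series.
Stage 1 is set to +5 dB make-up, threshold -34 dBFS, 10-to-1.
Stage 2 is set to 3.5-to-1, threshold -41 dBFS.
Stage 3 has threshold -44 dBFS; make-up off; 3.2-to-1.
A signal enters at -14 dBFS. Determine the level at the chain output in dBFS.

-41.8125 dBFS

Stage 1: 20 dB above -34 dBFS, reduced 10:1 to 2 dB above → -32 dBFS; +5 dB make-up → -27 dBFS.
Stage 2: -27 dBFS is 14 dB over -41 dBFS; at 3.5:1 that becomes 4 dB over, giving -37 dBFS.
Stage 3: overshoot 7 dB → 7/3.2 = 2.1875 dB → -41.8125 dBFS.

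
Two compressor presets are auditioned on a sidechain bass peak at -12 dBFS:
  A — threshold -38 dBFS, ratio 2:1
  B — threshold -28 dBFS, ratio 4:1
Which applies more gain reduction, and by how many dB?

A: GR = 26 − 26/2 = 13 dB.
B: GR = 16 − 16/4 = 12 dB.
Difference: 1 dB in favour of A.

A, by 1 dB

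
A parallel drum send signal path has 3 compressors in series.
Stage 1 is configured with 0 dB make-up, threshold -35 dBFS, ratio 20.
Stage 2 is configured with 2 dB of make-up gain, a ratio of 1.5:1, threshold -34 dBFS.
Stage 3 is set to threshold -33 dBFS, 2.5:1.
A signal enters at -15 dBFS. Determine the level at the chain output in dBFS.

-32.6 dBFS

Stage 1: overshoot 20 dB → 20/20 = 1 dB → -34 dBFS.
Stage 2: -34 dBFS ≤ -34 dBFS, so stage 2 doesn't engage; make-up brings it to -32 dBFS.
Stage 3: 1 dB above -33 dBFS, reduced 2.5:1 to 0.4 dB above → -32.6 dBFS.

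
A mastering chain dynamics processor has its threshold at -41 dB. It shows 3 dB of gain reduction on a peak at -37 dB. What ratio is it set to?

4:1

Input overshoot = -37 − (-41) = 4 dB.
Output overshoot = 4 − 3 = 1 dB.
Ratio = input overshoot / output overshoot = 4 / 1 = 4.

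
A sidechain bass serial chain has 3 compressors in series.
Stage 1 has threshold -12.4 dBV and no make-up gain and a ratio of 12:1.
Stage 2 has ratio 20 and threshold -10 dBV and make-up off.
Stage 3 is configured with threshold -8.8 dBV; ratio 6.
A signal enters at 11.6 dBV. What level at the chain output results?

Stage 1: overshoot 24 dB → 24/12 = 2 dB → -10.4 dBV.
Stage 2: -10.4 dBV is at or below the -10 dBV threshold — no compression; output -10.4 dBV.
Stage 3: below threshold (-10.4 ≤ -8.8); passes unchanged; output -10.4 dBV.

-10.4 dBV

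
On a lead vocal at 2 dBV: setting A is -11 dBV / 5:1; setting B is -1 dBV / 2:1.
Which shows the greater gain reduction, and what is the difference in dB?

A, by 8.9 dB

A: 13 dB over, compressed to 2.6 dB over, so 10.4 dB of GR.
B: 3 dB over, compressed to 1.5 dB over, so 1.5 dB of GR.
A applies 8.9 dB more gain reduction.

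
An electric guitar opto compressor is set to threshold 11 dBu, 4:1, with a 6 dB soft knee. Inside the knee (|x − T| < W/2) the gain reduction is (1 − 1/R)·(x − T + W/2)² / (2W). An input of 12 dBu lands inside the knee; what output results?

11 dBu

x − T + W/2 = 12 − 11 + 3 = 4.
GR = (1 − 1/4) × 4² / 12 = 0.75 × 16 / 12 = 1 dB.
Output = 12 − 1 = 11 dBu.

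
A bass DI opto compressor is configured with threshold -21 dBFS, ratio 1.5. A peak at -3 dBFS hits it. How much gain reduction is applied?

6 dB

The signal is 18 dB above threshold.
After 1.5:1 compression the overshoot becomes 18/1.5 = 12 dB.
Gain reduction = 18 − 12 = 6 dB.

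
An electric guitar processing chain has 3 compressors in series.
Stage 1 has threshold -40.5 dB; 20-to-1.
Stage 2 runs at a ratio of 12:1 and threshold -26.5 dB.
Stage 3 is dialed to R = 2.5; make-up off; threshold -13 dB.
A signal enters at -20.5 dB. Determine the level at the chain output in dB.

Stage 1: -20.5 dB is 20 dB over -40.5 dB; at 20:1 that becomes 1 dB over, giving -39.5 dB.
Stage 2: below threshold (-39.5 ≤ -26.5); passes unchanged; output -39.5 dB.
Stage 3: -39.5 dB ≤ -13 dB, so stage 3 doesn't engage; output -39.5 dB.

-39.5 dB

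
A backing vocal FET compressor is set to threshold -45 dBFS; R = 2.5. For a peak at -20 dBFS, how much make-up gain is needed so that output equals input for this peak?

Overshoot 25 dB → 25/2.5 = 10 dB after compression, so the compressed level is -45 + 10 = -35 dBFS.
Make-up = target − compressed = -20 − (-35) = 15 dB.

15 dB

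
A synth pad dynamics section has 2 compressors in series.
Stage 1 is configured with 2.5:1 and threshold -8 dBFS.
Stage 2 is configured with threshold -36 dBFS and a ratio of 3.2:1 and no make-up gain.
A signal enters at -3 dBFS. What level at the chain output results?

-26.625 dBFS

Stage 1: overshoot 5 dB → 5/2.5 = 2 dB → -6 dBFS.
Stage 2: 30 dB above -36 dBFS, reduced 3.2:1 to 9.375 dB above → -26.625 dBFS.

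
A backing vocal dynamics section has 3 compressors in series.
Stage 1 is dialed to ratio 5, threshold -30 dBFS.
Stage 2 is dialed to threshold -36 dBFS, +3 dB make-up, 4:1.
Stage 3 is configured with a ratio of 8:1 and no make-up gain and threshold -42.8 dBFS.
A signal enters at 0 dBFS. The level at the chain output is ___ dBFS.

Stage 1: overshoot 30 dB → 30/5 = 6 dB → -24 dBFS.
Stage 2: overshoot 12 dB → 12/4 = 3 dB → -33 dBFS; +3 dB make-up → -30 dBFS.
Stage 3: -30 dBFS is 12.8 dB over -42.8 dBFS; at 8:1 that becomes 1.6 dB over, giving -41.2 dBFS.

-41.2 dBFS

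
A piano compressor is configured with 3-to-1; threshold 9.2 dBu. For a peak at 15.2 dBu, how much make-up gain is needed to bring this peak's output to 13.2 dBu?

Overshoot 6 dB → 6/3 = 2 dB after compression, so the compressed level is 9.2 + 2 = 11.2 dBu.
Make-up = target − compressed = 13.2 − 11.2 = 2 dB.

2 dB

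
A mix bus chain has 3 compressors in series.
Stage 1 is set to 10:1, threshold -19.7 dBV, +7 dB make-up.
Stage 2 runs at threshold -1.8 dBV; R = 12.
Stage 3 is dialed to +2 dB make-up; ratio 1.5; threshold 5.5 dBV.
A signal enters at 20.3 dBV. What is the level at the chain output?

Stage 1: 40 dB above -19.7 dBV, reduced 10:1 to 4 dB above → -15.7 dBV; +7 dB make-up → -8.7 dBV.
Stage 2: below threshold (-8.7 ≤ -1.8); passes unchanged; output -8.7 dBV.
Stage 3: -8.7 dBV is at or below the 5.5 dBV threshold — no compression; make-up brings it to -6.7 dBV.

-6.7 dBV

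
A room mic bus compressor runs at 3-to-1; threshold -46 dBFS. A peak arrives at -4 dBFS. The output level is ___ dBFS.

-32 dBFS

-4 dBFS sits 42 dB over threshold.
The 42 dB excess becomes 14 dB after 3:1 reduction.
That puts the output at -32 dBFS.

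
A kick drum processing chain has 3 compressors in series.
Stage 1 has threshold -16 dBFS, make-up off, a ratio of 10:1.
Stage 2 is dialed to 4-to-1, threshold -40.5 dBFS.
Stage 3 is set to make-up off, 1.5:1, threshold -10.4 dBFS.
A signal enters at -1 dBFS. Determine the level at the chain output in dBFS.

Stage 1: 15 dB above -16 dBFS, reduced 10:1 to 1.5 dB above → -14.5 dBFS.
Stage 2: 26 dB above -40.5 dBFS, reduced 4:1 to 6.5 dB above → -34 dBFS.
Stage 3: below threshold (-34 ≤ -10.4); passes unchanged; output -34 dBFS.

-34 dBFS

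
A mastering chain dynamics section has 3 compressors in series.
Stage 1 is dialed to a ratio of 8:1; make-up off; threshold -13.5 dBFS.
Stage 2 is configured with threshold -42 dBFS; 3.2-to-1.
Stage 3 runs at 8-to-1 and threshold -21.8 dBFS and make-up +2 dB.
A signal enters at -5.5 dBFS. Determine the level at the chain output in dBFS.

Stage 1: -5.5 dBFS is 8 dB over -13.5 dBFS; at 8:1 that becomes 1 dB over, giving -12.5 dBFS.
Stage 2: -12.5 dBFS is 29.5 dB over -42 dBFS; at 3.2:1 that becomes 9.21875 dB over, giving -32.78125 dBFS.
Stage 3: -32.78125 dBFS ≤ -21.8 dBFS, so stage 3 doesn't engage; make-up brings it to -30.78125 dBFS.

-30.78125 dBFS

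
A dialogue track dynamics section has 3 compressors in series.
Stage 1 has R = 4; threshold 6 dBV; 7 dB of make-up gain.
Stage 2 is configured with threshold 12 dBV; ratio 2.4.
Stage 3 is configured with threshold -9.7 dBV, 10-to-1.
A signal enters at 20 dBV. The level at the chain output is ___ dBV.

Stage 1: overshoot 14 dB → 14/4 = 3.5 dB → 9.5 dBV; +7 dB make-up → 16.5 dBV.
Stage 2: overshoot 4.5 dB → 4.5/2.4 = 1.875 dB → 13.875 dBV.
Stage 3: overshoot 23.575 dB → 23.575/10 = 2.3575 dB → -7.3425 dBV.

-7.3425 dBV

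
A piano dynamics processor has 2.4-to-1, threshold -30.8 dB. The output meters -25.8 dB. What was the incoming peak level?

Post-compression overshoot = -25.8 − (-30.8) = 5 dB.
Before 2.4:1 compression the overshoot was 5 × 2.4 = 12 dB, so input = -30.8 + 12 = -18.8 dB.

-18.8 dB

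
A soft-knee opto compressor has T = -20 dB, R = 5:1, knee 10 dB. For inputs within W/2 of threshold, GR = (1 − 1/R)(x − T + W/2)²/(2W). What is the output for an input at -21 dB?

x − T + W/2 = -21 − (-20) + 5 = 4.
GR = (1 − 1/5) × 4² / 20 = 0.8 × 16 / 20 = 0.64 dB.
Output = -21 − 0.64 = -21.64 dB.

-21.64 dB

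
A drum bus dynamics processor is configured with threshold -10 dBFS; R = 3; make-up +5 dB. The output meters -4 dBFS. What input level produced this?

Remove make-up: -4 − 5 = -9 dBFS.
Post-compression overshoot = -9 − (-10) = 1 dB.
Before 3:1 compression the overshoot was 1 × 3 = 3 dB, so input = -10 + 3 = -7 dBFS.

-7 dBFS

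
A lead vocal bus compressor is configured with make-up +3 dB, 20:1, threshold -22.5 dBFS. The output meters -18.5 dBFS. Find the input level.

-2.5 dBFS

Stripping the +3 dB make-up gives -21.5 dBFS at the gain stage.
The compressed level sits -21.5 − (-22.5) = 1 dB over threshold.
Before 20:1 compression the overshoot was 1 × 20 = 20 dB, so input = -22.5 + 20 = -2.5 dBFS.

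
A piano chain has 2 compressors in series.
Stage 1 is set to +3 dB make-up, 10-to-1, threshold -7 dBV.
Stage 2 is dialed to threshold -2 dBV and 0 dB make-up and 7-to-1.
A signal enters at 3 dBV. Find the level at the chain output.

-3 dBV

Stage 1: overshoot 10 dB → 10/10 = 1 dB → -6 dBV; +3 dB make-up → -3 dBV.
Stage 2: -3 dBV is at or below the -2 dBV threshold — no compression; output -3 dBV.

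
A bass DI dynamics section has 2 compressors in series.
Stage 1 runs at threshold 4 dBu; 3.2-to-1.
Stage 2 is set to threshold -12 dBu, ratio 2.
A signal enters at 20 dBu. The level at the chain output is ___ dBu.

Stage 1: 20 dBu is 16 dB over 4 dBu; at 3.2:1 that becomes 5 dB over, giving 9 dBu.
Stage 2: 9 dBu is 21 dB over -12 dBu; at 2:1 that becomes 10.5 dB over, giving -1.5 dBu.

-1.5 dBu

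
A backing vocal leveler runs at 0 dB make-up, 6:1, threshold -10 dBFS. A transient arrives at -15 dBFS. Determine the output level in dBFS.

-15 dBFS is 5 dB below the -10 dBFS threshold, so no gain reduction is applied.
Output = input = -15 dBFS.

-15 dBFS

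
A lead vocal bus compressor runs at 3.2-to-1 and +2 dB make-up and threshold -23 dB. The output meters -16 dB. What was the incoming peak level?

Stripping the +2 dB make-up gives -18 dB at the gain stage.
Post-compression overshoot = -18 − (-23) = 5 dB.
Input overshoot = R × output overshoot = 16 dB → input = -23 + 16 = -7 dB.

-7 dB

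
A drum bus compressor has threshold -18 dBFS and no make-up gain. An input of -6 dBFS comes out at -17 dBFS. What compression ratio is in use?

Input overshoot = -6 − (-18) = 12 dB; output overshoot = -17 − (-18) = 1 dB.
Ratio = 12 / 1 = 12.

12:1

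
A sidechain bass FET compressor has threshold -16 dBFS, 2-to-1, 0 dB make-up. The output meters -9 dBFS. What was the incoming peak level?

-2 dBFS

The compressed level sits -9 − (-16) = 7 dB over threshold.
Input overshoot = R × output overshoot = 14 dB → input = -16 + 14 = -2 dBFS.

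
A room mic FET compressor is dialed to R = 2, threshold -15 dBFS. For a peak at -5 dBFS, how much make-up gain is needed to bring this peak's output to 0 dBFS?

The peak compresses to -15 + 10/2 = -10 dBFS.
To reach 0 dBFS requires 0 − (-10) = 10 dB of make-up.

10 dB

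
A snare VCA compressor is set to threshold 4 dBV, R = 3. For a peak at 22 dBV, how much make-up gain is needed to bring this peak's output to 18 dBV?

The peak compresses to 4 + 18/3 = 10 dBV.
To reach 18 dBV requires 18 − 10 = 8 dB of make-up.

8 dB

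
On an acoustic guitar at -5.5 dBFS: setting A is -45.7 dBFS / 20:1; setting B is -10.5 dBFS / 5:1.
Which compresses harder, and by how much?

A, by 34.19 dB

A: 40.2 dB over, compressed to 2.01 dB over, so 38.19 dB of GR.
B: 5 dB over, compressed to 1 dB over, so 4 dB of GR.
Difference: 34.19 dB in favour of A.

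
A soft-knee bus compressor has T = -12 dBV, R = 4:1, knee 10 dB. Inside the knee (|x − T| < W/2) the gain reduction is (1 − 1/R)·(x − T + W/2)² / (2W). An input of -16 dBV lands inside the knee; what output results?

-16.0375 dBV

x − T + W/2 = -16 − (-12) + 5 = 1.
GR = (1 − 1/4) × 1² / 20 = 0.75 × 1 / 20 = 0.0375 dB.
Output = -16 − 0.0375 = -16.0375 dBV.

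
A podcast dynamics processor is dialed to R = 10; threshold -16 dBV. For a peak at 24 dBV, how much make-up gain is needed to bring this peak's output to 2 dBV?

14 dB

Without make-up, output = threshold + overshoot/10 = -16 + 4 = -12 dBV.
Gap to target: 14 dB.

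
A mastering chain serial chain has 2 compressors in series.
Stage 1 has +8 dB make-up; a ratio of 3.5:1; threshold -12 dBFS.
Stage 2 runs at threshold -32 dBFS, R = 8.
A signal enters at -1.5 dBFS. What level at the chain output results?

Stage 1: -1.5 dBFS is 10.5 dB over -12 dBFS; at 3.5:1 that becomes 3 dB over, giving -9 dBFS; +8 dB make-up → -1 dBFS.
Stage 2: -1 dBFS is 31 dB over -32 dBFS; at 8:1 that becomes 3.875 dB over, giving -28.125 dBFS.

-28.125 dBFS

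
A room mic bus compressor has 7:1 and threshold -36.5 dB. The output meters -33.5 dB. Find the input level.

-15.5 dB

That's 3 dB above the -36.5 dB threshold.
Undo the ratio: input overshoot = 3 × 7 = 21 dB, giving input = -15.5 dB.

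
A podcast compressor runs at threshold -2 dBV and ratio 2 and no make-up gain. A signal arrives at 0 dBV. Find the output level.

-1 dBV

The input is 2 dB above the -2 dBV threshold.
At 2:1 the overshoot is divided by 2, leaving 1 dB above threshold.
Output = -2 + 1 = -1 dBV.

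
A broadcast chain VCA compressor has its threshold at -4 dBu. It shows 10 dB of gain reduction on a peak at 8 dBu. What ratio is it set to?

6:1

Input overshoot = 8 − (-4) = 12 dB.
Output overshoot = 12 − 10 = 2 dB.
Ratio = input overshoot / output overshoot = 12 / 2 = 6.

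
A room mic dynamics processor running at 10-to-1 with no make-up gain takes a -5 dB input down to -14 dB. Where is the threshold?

Let T be the threshold. Output overshoot = (input overshoot)/R, so -14 − T = (-5 − T)/10.
10·(-14 − T) = -5 − T → 9·T = -140 − (-5) = -135.
T = -135/9 = -15 dB.

-15 dB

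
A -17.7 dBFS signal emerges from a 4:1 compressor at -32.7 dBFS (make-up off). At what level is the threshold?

Let T be the threshold. Output overshoot = (input overshoot)/R, so -32.7 − T = (-17.7 − T)/4.
4·(-32.7 − T) = -17.7 − T → 3·T = -130.8 − (-17.7) = -113.1.
T = -113.1/3 = -37.7 dBFS.

-37.7 dBFS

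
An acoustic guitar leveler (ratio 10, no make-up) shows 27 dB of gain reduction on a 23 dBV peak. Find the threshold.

Input is 30 dB above T (since output overshoot × R = input overshoot: (-4 − T)·10 = 23 − T gives T = -7 dBV).
Check: -7 + (23 − (-7))/10 = -7 + 3 = -4 dBV. ✓

-7 dBV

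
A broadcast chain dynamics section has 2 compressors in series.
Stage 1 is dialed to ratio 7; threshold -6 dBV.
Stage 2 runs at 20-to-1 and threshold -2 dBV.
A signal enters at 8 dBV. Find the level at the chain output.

-4 dBV

Stage 1: overshoot 14 dB → 14/7 = 2 dB → -4 dBV.
Stage 2: -4 dBV is at or below the -2 dBV threshold — no compression; output -4 dBV.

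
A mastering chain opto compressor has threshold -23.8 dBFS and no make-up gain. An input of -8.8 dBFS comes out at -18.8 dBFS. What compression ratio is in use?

3:1

Input overshoot = -8.8 − (-23.8) = 15 dB; output overshoot = -18.8 − (-23.8) = 5 dB.
Ratio = 15 / 5 = 3.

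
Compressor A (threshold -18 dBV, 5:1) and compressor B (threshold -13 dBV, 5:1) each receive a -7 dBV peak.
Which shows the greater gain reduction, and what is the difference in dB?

A: 11 dB over, compressed to 2.2 dB over, so 8.8 dB of GR.
B: 6 dB over, compressed to 1.2 dB over, so 4.8 dB of GR.
A applies 4 dB more gain reduction.

A, by 4 dB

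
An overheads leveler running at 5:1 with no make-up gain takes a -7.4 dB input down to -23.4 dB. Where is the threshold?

-27.4 dB

Let T be the threshold. Output overshoot = (input overshoot)/R, so -23.4 − T = (-7.4 − T)/5.
5·(-23.4 − T) = -7.4 − T → 4·T = -117 − (-7.4) = -109.6.
T = -109.6/4 = -27.4 dB.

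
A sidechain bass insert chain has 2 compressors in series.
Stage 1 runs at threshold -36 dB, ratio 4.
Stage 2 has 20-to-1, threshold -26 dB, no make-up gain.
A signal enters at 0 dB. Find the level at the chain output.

-27 dB

Stage 1: overshoot 36 dB → 36/4 = 9 dB → -27 dB.
Stage 2: -27 dB ≤ -26 dB, so stage 2 doesn't engage; output -27 dB.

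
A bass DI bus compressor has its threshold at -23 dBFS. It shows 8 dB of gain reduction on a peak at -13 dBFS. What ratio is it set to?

5:1

Input overshoot = -13 − (-23) = 10 dB.
Output overshoot = 10 − 8 = 2 dB.
Ratio = input overshoot / output overshoot = 10 / 2 = 5.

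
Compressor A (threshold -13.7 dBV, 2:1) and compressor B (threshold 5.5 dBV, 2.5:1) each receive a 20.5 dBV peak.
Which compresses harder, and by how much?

A: GR = 34.2 − 34.2/2 = 17.1 dB.
B: GR = 15 − 15/2.5 = 9 dB.
A reduces 8.1 dB more.

A, by 8.1 dB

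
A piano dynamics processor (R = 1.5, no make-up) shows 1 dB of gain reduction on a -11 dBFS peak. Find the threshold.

Input is 3 dB above T (since output overshoot × R = input overshoot: (-12 − T)·1.5 = -11 − T gives T = -14 dBFS).
Check: -14 + (-11 − (-14))/1.5 = -14 + 2 = -12 dBFS. ✓

-14 dBFS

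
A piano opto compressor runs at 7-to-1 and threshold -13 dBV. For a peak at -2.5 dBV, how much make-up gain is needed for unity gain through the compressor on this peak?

The peak compresses to -13 + 10.5/7 = -11.5 dBV.
To reach -2.5 dBV requires -2.5 − (-11.5) = 9 dB of make-up.

9 dB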